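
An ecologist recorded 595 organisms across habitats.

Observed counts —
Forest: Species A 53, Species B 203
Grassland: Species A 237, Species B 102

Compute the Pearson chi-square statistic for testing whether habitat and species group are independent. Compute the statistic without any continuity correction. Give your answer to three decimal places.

Row totals: 256, 339. Column totals: 290, 305. Grand total N = 595.
Expected counts (row total × column total / N):
  Forest, Species A: 256×290/595 = 124.7731
  Forest, Species B: 256×305/595 = 131.2269
  Grassland, Species A: 339×290/595 = 165.2269
  Grassland, Species B: 339×305/595 = 173.7731
Contributions (O − E)²/E:
  (53 − 124.7731)²/124.7731 = 41.2860
  (203 − 131.2269)²/131.2269 = 39.2555
  (237 − 165.2269)²/165.2269 = 31.1776
  (102 − 173.7731)²/173.7731 = 29.6443
χ² = 41.2860 + 39.2555 + 31.1776 + 29.6443 = 141.363

141.363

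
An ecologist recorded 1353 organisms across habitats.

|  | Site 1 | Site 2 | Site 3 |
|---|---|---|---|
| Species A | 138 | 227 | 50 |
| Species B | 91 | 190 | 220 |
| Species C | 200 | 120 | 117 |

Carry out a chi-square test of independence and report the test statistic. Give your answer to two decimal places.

Row totals: 415, 501, 437. Column totals: 429, 537, 387. Grand total N = 1353.
Expected counts (row total × column total / N):
  Species A, Site 1: 415×429/1353 = 131.585
  Species A, Site 2: 415×537/1353 = 164.712
  Species A, Site 3: 415×387/1353 = 118.703
  Species B, Site 1: 501×429/1353 = 158.854
  Species B, Site 2: 501×537/1353 = 198.845
  Species B, Site 3: 501×387/1353 = 143.302
  Species C, Site 1: 437×429/1353 = 138.561
  Species C, Site 2: 437×537/1353 = 173.443
  Species C, Site 3: 437×387/1353 = 124.996
Contributions (O − E)²/E:
  (138 − 131.585)²/131.585 = 0.3127
  (227 − 164.712)²/164.712 = 23.5550
  (50 − 118.703)²/118.703 = 39.7640
  (91 − 158.854)²/158.854 = 28.9836
  (190 − 198.845)²/198.845 = 0.3934
  (220 − 143.302)²/143.302 = 41.0503
  (200 − 138.561)²/138.561 = 27.2425
  (120 − 173.443)²/173.443 = 16.4674
  (117 − 124.996)²/124.996 = 0.5115
χ² = 0.3127 + 23.5550 + 39.7640 + 28.9836 + 0.3934 + 41.0503 + 27.2425 + 16.4674 + 0.5115 = 178.28

178.28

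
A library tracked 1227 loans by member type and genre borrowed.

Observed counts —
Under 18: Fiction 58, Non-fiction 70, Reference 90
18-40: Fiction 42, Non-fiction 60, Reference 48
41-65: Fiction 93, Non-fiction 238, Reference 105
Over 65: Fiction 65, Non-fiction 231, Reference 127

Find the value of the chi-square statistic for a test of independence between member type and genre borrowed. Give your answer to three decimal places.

48.352

Row totals: 218, 150, 436, 423. Column totals: 258, 599, 370. Grand total N = 1227.
Expected counts (row total × column total / N):
  Under 18, Fiction: 218×258/1227 = 45.8386
  Under 18, Non-fiction: 218×599/1227 = 106.4238
  Under 18, Reference: 218×370/1227 = 65.7376
  18-40, Fiction: 150×258/1227 = 31.5403
  18-40, Non-fiction: 150×599/1227 = 73.2274
  18-40, Reference: 150×370/1227 = 45.2323
  41-65, Fiction: 436×258/1227 = 91.6773
  41-65, Non-fiction: 436×599/1227 = 212.8476
  41-65, Reference: 436×370/1227 = 131.4751
  Over 65, Fiction: 423×258/1227 = 88.9438
  Over 65, Non-fiction: 423×599/1227 = 206.5012
  Over 65, Reference: 423×370/1227 = 127.5550
Contributions (O − E)²/E:
  (58 − 45.8386)²/45.8386 = 3.2265
  (70 − 106.4238)²/106.4238 = 12.4661
  (90 − 65.7376)²/65.7376 = 8.9548
  (42 − 31.5403)²/31.5403 = 3.4687
  (60 − 73.2274)²/73.2274 = 2.3893
  (48 − 45.2323)²/45.2323 = 0.1694
  (93 − 91.6773)²/91.6773 = 0.0191
  (238 − 212.8476)²/212.8476 = 2.9723
  (105 − 131.4751)²/131.4751 = 5.3313
  (65 − 88.9438)²/88.9438 = 6.4457
  (231 − 206.5012)²/206.5012 = 2.9065
  (127 − 127.5550)²/127.5550 = 0.0024
χ² = 3.2265 + 12.4661 + 8.9548 + 3.4687 + 2.3893 + 0.1694 + 0.0191 + 2.9723 + 5.3313 + 6.4457 + 2.9065 + 0.0024 = 48.352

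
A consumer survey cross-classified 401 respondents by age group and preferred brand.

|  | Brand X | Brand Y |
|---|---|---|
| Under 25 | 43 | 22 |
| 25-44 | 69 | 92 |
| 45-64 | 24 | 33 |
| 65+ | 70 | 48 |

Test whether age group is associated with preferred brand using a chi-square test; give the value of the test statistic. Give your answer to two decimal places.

Row totals: 65, 161, 57, 118. Column totals: 206, 195. Grand total N = 401.
Expected counts (row total × column total / N):
  Under 25, Brand X: 65×206/401 = 33.392
  Under 25, Brand Y: 65×195/401 = 31.608
  25-44, Brand X: 161×206/401 = 82.708
  25-44, Brand Y: 161×195/401 = 78.292
  45-64, Brand X: 57×206/401 = 29.282
  45-64, Brand Y: 57×195/401 = 27.718
  65+, Brand X: 118×206/401 = 60.618
  65+, Brand Y: 118×195/401 = 57.382
Contributions (O − E)²/E:
  (43 − 33.392)²/33.392 = 2.7645
  (22 − 31.608)²/31.608 = 2.9206
  (69 − 82.708)²/82.708 = 2.2720
  (92 − 78.292)²/78.292 = 2.4001
  (24 − 29.282)²/29.282 = 0.9528
  (33 − 27.718)²/27.718 = 1.0065
  (70 − 60.618)²/60.618 = 1.4521
  (48 − 57.382)²/57.382 = 1.5340
χ² = 2.7645 + 2.9206 + 2.2720 + 2.4001 + 0.9528 + 1.0065 + 1.4521 + 1.5340 = 15.30

15.30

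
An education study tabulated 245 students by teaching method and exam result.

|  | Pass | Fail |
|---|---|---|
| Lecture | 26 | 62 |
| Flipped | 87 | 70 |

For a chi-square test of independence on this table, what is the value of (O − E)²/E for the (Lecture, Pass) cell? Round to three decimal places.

5.243

Row total (Lecture) = 88; column total (Pass) = 113; N = 245.
Expected count E = 88 × 113 / 245 = 40.5878.
Contribution = (O − E)²/E = (26 − 40.5878)² / 40.5878 = 5.243.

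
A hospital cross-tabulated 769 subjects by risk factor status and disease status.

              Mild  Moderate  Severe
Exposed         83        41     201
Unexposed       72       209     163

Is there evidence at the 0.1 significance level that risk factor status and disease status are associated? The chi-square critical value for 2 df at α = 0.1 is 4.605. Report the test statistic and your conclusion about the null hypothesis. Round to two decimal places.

Row totals: 325, 444. Column totals: 155, 250, 364. Grand total N = 769.
Expected counts (row total × column total / N):
  Exposed, Mild: 325×155/769 = 65.507
  Exposed, Moderate: 325×250/769 = 105.657
  Exposed, Severe: 325×364/769 = 153.836
  Unexposed, Mild: 444×155/769 = 89.493
  Unexposed, Moderate: 444×250/769 = 144.343
  Unexposed, Severe: 444×364/769 = 210.164
Contributions (O − E)²/E:
  (83 − 65.507)²/65.507 = 4.6713
  (41 − 105.657)²/105.657 = 39.5670
  (201 − 153.836)²/153.836 = 14.4598
  (72 − 89.493)²/89.493 = 3.4193
  (209 − 144.343)²/144.343 = 28.9625
  (163 − 210.164)²/210.164 = 10.5843
χ² = 4.6713 + 39.5670 + 14.4598 + 3.4193 + 28.9625 + 10.5843 = 101.66
df = (2−1)(3−1) = 2. Since 101.66 > 4.605, reject the null hypothesis of independence at α = 0.1.

101.66; reject H₀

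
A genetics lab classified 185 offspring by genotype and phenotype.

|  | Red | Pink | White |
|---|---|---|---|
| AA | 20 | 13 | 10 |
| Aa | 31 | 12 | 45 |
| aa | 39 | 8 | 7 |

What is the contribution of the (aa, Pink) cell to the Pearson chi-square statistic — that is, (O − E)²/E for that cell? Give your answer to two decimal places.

0.28

Row total (aa) = 54; column total (Pink) = 33; N = 185.
Expected count E = 54 × 33 / 185 = 9.632.
Contribution = (O − E)²/E = (8 − 9.632)² / 9.632 = 0.28.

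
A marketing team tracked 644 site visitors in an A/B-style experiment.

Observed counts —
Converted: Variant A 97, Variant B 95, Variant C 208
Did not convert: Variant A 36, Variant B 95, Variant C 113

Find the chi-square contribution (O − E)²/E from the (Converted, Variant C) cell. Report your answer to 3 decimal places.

Row total (Converted) = 400; column total (Variant C) = 321; N = 644.
Expected count E = 400 × 321 / 644 = 199.3789.
Contribution = (O − E)²/E = (208 − 199.3789)² / 199.3789 = 0.373.

0.373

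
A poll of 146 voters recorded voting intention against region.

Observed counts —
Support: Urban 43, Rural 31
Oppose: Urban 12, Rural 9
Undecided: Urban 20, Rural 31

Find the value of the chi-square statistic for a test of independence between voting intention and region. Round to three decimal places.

Row totals: 74, 21, 51. Column totals: 75, 71. Grand total N = 146.
Expected counts (row total × column total / N):
  Support, Urban: 74×75/146 = 38.0137
  Support, Rural: 74×71/146 = 35.9863
  Oppose, Urban: 21×75/146 = 10.7877
  Oppose, Rural: 21×71/146 = 10.2123
  Undecided, Urban: 51×75/146 = 26.1986
  Undecided, Rural: 51×71/146 = 24.8014
Contributions (O − E)²/E:
  (43 − 38.0137)²/38.0137 = 0.6541
  (31 − 35.9863)²/35.9863 = 0.6909
  (12 − 10.7877)²/10.7877 = 0.1362
  (9 − 10.2123)²/10.2123 = 0.1439
  (20 − 26.1986)²/26.1986 = 1.4666
  (31 − 24.8014)²/24.8014 = 1.5492
χ² = 0.6541 + 0.6909 + 0.1362 + 0.1439 + 1.4666 + 1.5492 = 4.641

4.641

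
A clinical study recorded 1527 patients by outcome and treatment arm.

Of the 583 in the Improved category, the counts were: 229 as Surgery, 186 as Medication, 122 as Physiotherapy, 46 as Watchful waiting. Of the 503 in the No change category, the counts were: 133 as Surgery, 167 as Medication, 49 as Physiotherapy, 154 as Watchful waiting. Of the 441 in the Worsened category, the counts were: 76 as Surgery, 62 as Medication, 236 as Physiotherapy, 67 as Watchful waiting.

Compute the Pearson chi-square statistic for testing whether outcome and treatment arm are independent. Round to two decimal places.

Row totals: 583, 503, 441. Column totals: 438, 415, 407, 267. Grand total N = 1527.
Expected counts (row total × column total / N):
  Improved, Surgery: 583×438/1527 = 167.226
  Improved, Medication: 583×415/1527 = 158.445
  Improved, Physiotherapy: 583×407/1527 = 155.390
  Improved, Watchful waiting: 583×267/1527 = 101.939
  No change, Surgery: 503×438/1527 = 144.279
  No change, Medication: 503×415/1527 = 136.703
  No change, Physiotherapy: 503×407/1527 = 134.067
  No change, Watchful waiting: 503×267/1527 = 87.951
  Worsened, Surgery: 441×438/1527 = 126.495
  Worsened, Medication: 441×415/1527 = 119.853
  Worsened, Physiotherapy: 441×407/1527 = 117.542
  Worsened, Watchful waiting: 441×267/1527 = 77.110
Contributions (O − E)²/E:
  (229 − 167.226)²/167.226 = 22.8196
  (186 − 158.445)²/158.445 = 4.7921
  (122 − 155.390)²/155.390 = 7.1748
  (46 − 101.939)²/101.939 = 30.6965
  (133 − 144.279)²/144.279 = 0.8817
  (167 − 136.703)²/136.703 = 6.7146
  (49 − 134.067)²/134.067 = 53.9760
  (154 − 87.951)²/87.951 = 49.6011
  (76 − 126.495)²/126.495 = 20.1569
  (62 − 119.853)²/119.853 = 27.9256
  (236 − 117.542)²/117.542 = 119.3811
  (67 − 77.110)²/77.110 = 1.3255
χ² = 22.8196 + 4.7921 + 7.1748 + 30.6965 + 0.8817 + 6.7146 + 53.9760 + 49.6011 + 20.1569 + 27.9256 + 119.3811 + 1.3255 = 345.45

345.45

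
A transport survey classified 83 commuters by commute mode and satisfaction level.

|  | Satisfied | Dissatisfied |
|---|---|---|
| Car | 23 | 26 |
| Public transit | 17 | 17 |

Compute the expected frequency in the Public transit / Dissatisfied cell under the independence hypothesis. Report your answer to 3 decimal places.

Row total (Public transit) = 34; column total (Dissatisfied) = 43; grand total N = 83.
Expected count = (row total × column total) / N = 34 × 43 / 83 = 17.614.

17.614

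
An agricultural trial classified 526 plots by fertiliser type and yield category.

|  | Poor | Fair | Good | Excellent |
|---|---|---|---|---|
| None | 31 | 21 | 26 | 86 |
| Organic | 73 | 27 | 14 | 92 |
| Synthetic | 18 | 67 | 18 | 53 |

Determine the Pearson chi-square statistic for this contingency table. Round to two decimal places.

Row totals: 164, 206, 156. Column totals: 122, 115, 58, 231. Grand total N = 526.
Expected counts (row total × column total / N):
  None, Poor: 164×122/526 = 38.0380
  None, Fair: 164×115/526 = 35.8555
  None, Good: 164×58/526 = 18.0837
  None, Excellent: 164×231/526 = 72.0228
  Organic, Poor: 206×122/526 = 47.7795
  Organic, Fair: 206×115/526 = 45.0380
  Organic, Good: 206×58/526 = 22.7148
  Organic, Excellent: 206×231/526 = 90.4677
  Synthetic, Poor: 156×122/526 = 36.1825
  Synthetic, Fair: 156×115/526 = 34.1065
  Synthetic, Good: 156×58/526 = 17.2015
  Synthetic, Excellent: 156×231/526 = 68.5095
Contributions (O − E)²/E:
  (31 − 38.0380)²/38.0380 = 1.3022
  (21 − 35.8555)²/35.8555 = 6.1549
  (26 − 18.0837)²/18.0837 = 3.4654
  (86 − 72.0228)²/72.0228 = 2.7125
  (73 − 47.7795)²/47.7795 = 13.3127
  (27 − 45.0380)²/45.0380 = 7.2243
  (14 − 22.7148)²/22.7148 = 3.3435
  (92 − 90.4677)²/90.4677 = 0.0260
  (18 − 36.1825)²/36.1825 = 9.1371
  (67 − 34.1065)²/34.1065 = 31.7236
  (18 − 17.2015)²/17.2015 = 0.0371
  (53 − 68.5095)²/68.5095 = 3.5111
χ² = 1.3022 + 6.1549 + 3.4654 + 2.7125 + 13.3127 + 7.2243 + 3.3435 + 0.0260 + 9.1371 + 31.7236 + 0.0371 + 3.5111 = 81.95

81.95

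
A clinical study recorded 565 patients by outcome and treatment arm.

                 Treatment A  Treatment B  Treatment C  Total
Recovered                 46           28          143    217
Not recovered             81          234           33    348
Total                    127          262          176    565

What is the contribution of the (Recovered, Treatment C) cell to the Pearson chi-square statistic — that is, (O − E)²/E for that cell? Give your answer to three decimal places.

84.112

Row total (Recovered) = 217; column total (Treatment C) = 176; N = 565.
Expected count E = 217 × 176 / 565 = 67.5965.
Contribution = (O − E)²/E = (143 − 67.5965)² / 67.5965 = 84.112.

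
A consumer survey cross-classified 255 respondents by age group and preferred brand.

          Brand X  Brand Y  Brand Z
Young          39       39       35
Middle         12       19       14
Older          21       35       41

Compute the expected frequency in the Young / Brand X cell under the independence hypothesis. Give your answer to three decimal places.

31.906

Row total (Young) = 113; column total (Brand X) = 72; grand total N = 255.
Expected count = (row total × column total) / N = 113 × 72 / 255 = 31.906.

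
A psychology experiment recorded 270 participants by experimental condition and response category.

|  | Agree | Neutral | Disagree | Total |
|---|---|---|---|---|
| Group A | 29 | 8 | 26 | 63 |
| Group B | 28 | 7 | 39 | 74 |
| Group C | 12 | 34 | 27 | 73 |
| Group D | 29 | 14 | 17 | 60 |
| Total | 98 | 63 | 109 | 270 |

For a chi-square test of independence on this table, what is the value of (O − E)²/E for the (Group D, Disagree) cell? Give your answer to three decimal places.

Row total (Group D) = 60; column total (Disagree) = 109; N = 270.
Expected count E = 60 × 109 / 270 = 24.2222.
Contribution = (O − E)²/E = (17 − 24.2222)² / 24.2222 = 2.153.

2.153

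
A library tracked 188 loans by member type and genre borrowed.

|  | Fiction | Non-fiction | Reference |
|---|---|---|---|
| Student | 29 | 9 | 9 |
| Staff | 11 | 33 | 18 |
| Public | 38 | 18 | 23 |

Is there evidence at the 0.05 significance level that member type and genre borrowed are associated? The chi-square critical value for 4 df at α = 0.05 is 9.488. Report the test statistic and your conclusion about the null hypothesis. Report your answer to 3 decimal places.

28.481; reject H₀

Row totals: 47, 62, 79. Column totals: 78, 60, 50. Grand total N = 188.
Expected counts (row total × column total / N):
  Student, Fiction: 47×78/188 = 19.5000
  Student, Non-fiction: 47×60/188 = 15.0000
  Student, Reference: 47×50/188 = 12.5000
  Staff, Fiction: 62×78/188 = 25.7234
  Staff, Non-fiction: 62×60/188 = 19.7872
  Staff, Reference: 62×50/188 = 16.4894
  Public, Fiction: 79×78/188 = 32.7766
  Public, Non-fiction: 79×60/188 = 25.2128
  Public, Reference: 79×50/188 = 21.0106
Contributions (O − E)²/E:
  (29 − 19.5000)²/19.5000 = 4.6282
  (9 − 15.0000)²/15.0000 = 2.4000
  (9 − 12.5000)²/12.5000 = 0.9800
  (11 − 25.7234)²/25.7234 = 8.4273
  (33 − 19.7872)²/19.7872 = 8.8228
  (18 − 16.4894)²/16.4894 = 0.1384
  (38 − 32.7766)²/32.7766 = 0.8324
  (18 − 25.2128)²/25.2128 = 2.0634
  (23 − 21.0106)²/21.0106 = 0.1884
χ² = 4.6282 + 2.4000 + 0.9800 + 8.4273 + 8.8228 + 0.1384 + 0.8324 + 2.0634 + 0.1884 = 28.481
df = (3−1)(3−1) = 4. Since 28.481 > 9.488, reject the null hypothesis of independence at α = 0.05.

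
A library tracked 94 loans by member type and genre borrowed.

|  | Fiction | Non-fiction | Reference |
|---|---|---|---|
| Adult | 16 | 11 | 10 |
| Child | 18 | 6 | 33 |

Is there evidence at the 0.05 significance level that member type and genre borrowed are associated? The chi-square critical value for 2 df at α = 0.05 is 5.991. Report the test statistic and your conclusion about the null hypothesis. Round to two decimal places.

Row totals: 37, 57. Column totals: 34, 17, 43. Grand total N = 94.
Expected counts (row total × column total / N):
  Adult, Fiction: 37×34/94 = 13.383
  Adult, Non-fiction: 37×17/94 = 6.691
  Adult, Reference: 37×43/94 = 16.926
  Child, Fiction: 57×34/94 = 20.617
  Child, Non-fiction: 57×17/94 = 10.309
  Child, Reference: 57×43/94 = 26.074
Contributions (O − E)²/E:
  (16 − 13.383)²/13.383 = 0.5117
  (11 − 6.691)²/6.691 = 2.7750
  (10 − 16.926)²/16.926 = 2.8341
  (18 − 20.617)²/20.617 = 0.3322
  (6 − 10.309)²/10.309 = 1.8011
  (33 − 26.074)²/26.074 = 1.8397
χ² = 0.5117 + 2.7750 + 2.8341 + 0.3322 + 1.8011 + 1.8397 = 10.09
df = (2−1)(3−1) = 2. Since 10.09 > 5.991, reject the null hypothesis of independence at α = 0.05.

10.09; reject H₀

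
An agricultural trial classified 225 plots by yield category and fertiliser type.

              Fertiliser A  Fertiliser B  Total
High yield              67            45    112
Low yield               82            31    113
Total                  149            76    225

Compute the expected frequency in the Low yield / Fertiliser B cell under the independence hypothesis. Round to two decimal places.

Row total (Low yield) = 113; column total (Fertiliser B) = 76; grand total N = 225.
Expected count = (row total × column total) / N = 113 × 76 / 225 = 38.17.

38.17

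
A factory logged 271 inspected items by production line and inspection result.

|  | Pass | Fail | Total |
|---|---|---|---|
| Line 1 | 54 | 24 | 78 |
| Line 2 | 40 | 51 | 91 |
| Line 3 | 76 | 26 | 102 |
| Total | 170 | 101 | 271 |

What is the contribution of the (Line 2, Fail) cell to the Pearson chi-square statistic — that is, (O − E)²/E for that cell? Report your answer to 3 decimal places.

8.607

Row total (Line 2) = 91; column total (Fail) = 101; N = 271.
Expected count E = 91 × 101 / 271 = 33.9151.
Contribution = (O − E)²/E = (51 − 33.9151)² / 33.9151 = 8.607.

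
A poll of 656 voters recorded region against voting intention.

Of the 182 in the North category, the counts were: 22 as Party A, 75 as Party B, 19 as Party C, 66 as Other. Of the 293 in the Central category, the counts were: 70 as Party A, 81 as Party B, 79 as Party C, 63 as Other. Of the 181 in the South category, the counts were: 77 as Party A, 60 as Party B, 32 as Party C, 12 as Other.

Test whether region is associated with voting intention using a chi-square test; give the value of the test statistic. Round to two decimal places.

92.78

Row totals: 182, 293, 181. Column totals: 169, 216, 130, 141. Grand total N = 656.
Expected counts (row total × column total / N):
  North, Party A: 182×169/656 = 46.887
  North, Party B: 182×216/656 = 59.927
  North, Party C: 182×130/656 = 36.067
  North, Other: 182×141/656 = 39.119
  Central, Party A: 293×169/656 = 75.483
  Central, Party B: 293×216/656 = 96.476
  Central, Party C: 293×130/656 = 58.064
  Central, Other: 293×141/656 = 62.977
  South, Party A: 181×169/656 = 46.630
  South, Party B: 181×216/656 = 59.598
  South, Party C: 181×130/656 = 35.869
  South, Other: 181×141/656 = 38.904
Contributions (O − E)²/E:
  (22 − 46.887)²/46.887 = 13.2097
  (75 − 59.927)²/59.927 = 3.7912
  (19 − 36.067)²/36.067 = 8.0761
  (66 − 39.119)²/39.119 = 18.4715
  (70 − 75.483)²/75.483 = 0.3983
  (81 − 96.476)²/96.476 = 2.4826
  (79 − 58.064)²/58.064 = 7.5488
  (63 − 62.977)²/62.977 = 0.0000
  (77 − 46.630)²/46.630 = 19.7799
  (60 − 59.598)²/59.598 = 0.0027
  (32 − 35.869)²/35.869 = 0.4173
  (12 − 38.904)²/38.904 = 18.6054
χ² = 13.2097 + 3.7912 + 8.0761 + 18.4715 + 0.3983 + 2.4826 + 7.5488 + 0.0000 + 19.7799 + 0.0027 + 0.4173 + 18.6054 = 92.78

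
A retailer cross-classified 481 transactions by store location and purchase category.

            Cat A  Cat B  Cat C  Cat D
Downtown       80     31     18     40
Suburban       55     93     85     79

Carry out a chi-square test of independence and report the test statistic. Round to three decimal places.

Row totals: 169, 312. Column totals: 135, 124, 103, 119. Grand total N = 481.
Expected counts (row total × column total / N):
  Downtown, Cat A: 169×135/481 = 47.4324
  Downtown, Cat B: 169×124/481 = 43.5676
  Downtown, Cat C: 169×103/481 = 36.1892
  Downtown, Cat D: 169×119/481 = 41.8108
  Suburban, Cat A: 312×135/481 = 87.5676
  Suburban, Cat B: 312×124/481 = 80.4324
  Suburban, Cat C: 312×103/481 = 66.8108
  Suburban, Cat D: 312×119/481 = 77.1892
Contributions (O − E)²/E:
  (80 − 47.4324)²/47.4324 = 22.3613
  (31 − 43.5676)²/43.5676 = 3.6253
  (18 − 36.1892)²/36.1892 = 9.1421
  (40 − 41.8108)²/41.8108 = 0.0784
  (55 − 87.5676)²/87.5676 = 12.1123
  (93 − 80.4324)²/80.4324 = 1.9637
  (85 − 66.8108)²/66.8108 = 4.9520
  (79 − 77.1892)²/77.1892 = 0.0425
χ² = 22.3613 + 3.6253 + 9.1421 + 0.0784 + 12.1123 + 1.9637 + 4.9520 + 0.0425 = 54.278

54.278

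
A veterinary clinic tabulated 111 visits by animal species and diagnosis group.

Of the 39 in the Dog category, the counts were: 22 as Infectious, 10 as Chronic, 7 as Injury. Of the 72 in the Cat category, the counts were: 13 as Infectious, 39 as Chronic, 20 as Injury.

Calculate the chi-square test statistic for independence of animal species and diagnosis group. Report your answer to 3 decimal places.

17.470

Row totals: 39, 72. Column totals: 35, 49, 27. Grand total N = 111.
Expected counts (row total × column total / N):
  Dog, Infectious: 39×35/111 = 12.2973
  Dog, Chronic: 39×49/111 = 17.2162
  Dog, Injury: 39×27/111 = 9.4865
  Cat, Infectious: 72×35/111 = 22.7027
  Cat, Chronic: 72×49/111 = 31.7838
  Cat, Injury: 72×27/111 = 17.5135
Contributions (O − E)²/E:
  (22 − 12.2973)²/12.2973 = 7.6555
  (10 − 17.2162)²/17.2162 = 3.0247
  (7 − 9.4865)²/9.4865 = 0.6517
  (13 − 22.7027)²/22.7027 = 4.1467
  (39 − 31.7838)²/31.7838 = 1.6384
  (20 − 17.5135)²/17.5135 = 0.3530
χ² = 7.6555 + 3.0247 + 0.6517 + 4.1467 + 1.6384 + 0.3530 = 17.470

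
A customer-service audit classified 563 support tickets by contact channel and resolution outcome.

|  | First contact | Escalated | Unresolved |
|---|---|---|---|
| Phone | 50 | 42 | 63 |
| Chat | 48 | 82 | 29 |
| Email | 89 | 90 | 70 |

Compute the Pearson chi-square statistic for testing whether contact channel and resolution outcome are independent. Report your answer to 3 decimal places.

Row totals: 155, 159, 249. Column totals: 187, 214, 162. Grand total N = 563.
Expected counts (row total × column total / N):
  Phone, First contact: 155×187/563 = 51.4831
  Phone, Escalated: 155×214/563 = 58.9165
  Phone, Unresolved: 155×162/563 = 44.6004
  Chat, First contact: 159×187/563 = 52.8117
  Chat, Escalated: 159×214/563 = 60.4369
  Chat, Unresolved: 159×162/563 = 45.7513
  Email, First contact: 249×187/563 = 82.7052
  Email, Escalated: 249×214/563 = 94.6465
  Email, Unresolved: 249×162/563 = 71.6483
Contributions (O − E)²/E:
  (50 − 51.4831)²/51.4831 = 0.0427
  (42 − 58.9165)²/58.9165 = 4.8572
  (63 − 44.6004)²/44.6004 = 7.5906
  (48 − 52.8117)²/52.8117 = 0.4384
  (82 − 60.4369)²/60.4369 = 7.6934
  (29 − 45.7513)²/45.7513 = 6.1333
  (89 − 82.7052)²/82.7052 = 0.4791
  (90 − 94.6465)²/94.6465 = 0.2281
  (70 − 71.6483)²/71.6483 = 0.0379
χ² = 0.0427 + 4.8572 + 7.5906 + 0.4384 + 7.6934 + 6.1333 + 0.4791 + 0.2281 + 0.0379 = 27.501

27.501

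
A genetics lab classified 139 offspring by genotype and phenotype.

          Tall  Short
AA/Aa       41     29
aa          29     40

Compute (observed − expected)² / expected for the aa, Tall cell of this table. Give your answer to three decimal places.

0.951

Row total (aa) = 69; column total (Tall) = 70; N = 139.
Expected count E = 69 × 70 / 139 = 34.7482.
Contribution = (O − E)²/E = (29 − 34.7482)² / 34.7482 = 0.951.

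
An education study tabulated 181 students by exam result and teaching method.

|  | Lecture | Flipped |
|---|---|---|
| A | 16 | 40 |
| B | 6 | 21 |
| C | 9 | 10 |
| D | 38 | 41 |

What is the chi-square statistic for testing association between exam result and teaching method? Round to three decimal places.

9.083

Row totals: 56, 27, 19, 79. Column totals: 69, 112. Grand total N = 181.
Expected counts (row total × column total / N):
  A, Lecture: 56×69/181 = 21.3481
  A, Flipped: 56×112/181 = 34.6519
  B, Lecture: 27×69/181 = 10.2928
  B, Flipped: 27×112/181 = 16.7072
  C, Lecture: 19×69/181 = 7.2431
  C, Flipped: 19×112/181 = 11.7569
  D, Lecture: 79×69/181 = 30.1160
  D, Flipped: 79×112/181 = 48.8840
Contributions (O − E)²/E:
  (16 − 21.3481)²/21.3481 = 1.3398
  (40 − 34.6519)²/34.6519 = 0.8254
  (6 − 10.2928)²/10.2928 = 1.7904
  (21 − 16.7072)²/16.7072 = 1.1030
  (9 − 7.2431)²/7.2431 = 0.4262
  (10 − 11.7569)²/11.7569 = 0.2625
  (38 − 30.1160)²/30.1160 = 2.0639
  (41 − 48.8840)²/48.8840 = 1.2715
χ² = 1.3398 + 0.8254 + 1.7904 + 1.1030 + 0.4262 + 0.2625 + 2.0639 + 1.2715 = 9.083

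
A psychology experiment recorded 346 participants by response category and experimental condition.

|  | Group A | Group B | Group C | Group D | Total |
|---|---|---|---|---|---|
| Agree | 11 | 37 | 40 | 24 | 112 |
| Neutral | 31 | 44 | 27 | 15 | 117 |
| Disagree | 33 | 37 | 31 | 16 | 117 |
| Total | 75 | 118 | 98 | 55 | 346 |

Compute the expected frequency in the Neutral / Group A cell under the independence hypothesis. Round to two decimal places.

Row total (Neutral) = 117; column total (Group A) = 75; grand total N = 346.
Expected count = (row total × column total) / N = 117 × 75 / 346 = 25.36.

25.36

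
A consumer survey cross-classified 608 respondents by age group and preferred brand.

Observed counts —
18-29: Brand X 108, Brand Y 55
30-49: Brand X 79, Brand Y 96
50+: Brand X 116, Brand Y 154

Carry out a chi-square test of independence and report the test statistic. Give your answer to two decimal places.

Row totals: 163, 175, 270. Column totals: 303, 305. Grand total N = 608.
Expected counts (row total × column total / N):
  18-29, Brand X: 163×303/608 = 81.232
  18-29, Brand Y: 163×305/608 = 81.768
  30-49, Brand X: 175×303/608 = 87.212
  30-49, Brand Y: 175×305/608 = 87.788
  50+, Brand X: 270×303/608 = 134.556
  50+, Brand Y: 270×305/608 = 135.444
Contributions (O − E)²/E:
  (108 − 81.232)²/81.232 = 8.8207
  (55 − 81.768)²/81.768 = 8.7629
  (79 − 87.212)²/87.212 = 0.7733
  (96 − 87.788)²/87.788 = 0.7682
  (116 − 134.556)²/134.556 = 2.5590
  (154 − 135.444)²/135.444 = 2.5422
χ² = 8.8207 + 8.7629 + 0.7733 + 0.7682 + 2.5590 + 2.5422 = 24.23

24.23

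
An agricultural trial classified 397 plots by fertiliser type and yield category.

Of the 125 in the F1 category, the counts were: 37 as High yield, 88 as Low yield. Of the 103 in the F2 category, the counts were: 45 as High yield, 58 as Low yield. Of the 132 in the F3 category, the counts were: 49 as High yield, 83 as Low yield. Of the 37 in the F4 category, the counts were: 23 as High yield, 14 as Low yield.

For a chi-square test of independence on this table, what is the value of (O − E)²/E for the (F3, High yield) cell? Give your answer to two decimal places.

Row total (F3) = 132; column total (High yield) = 154; N = 397.
Expected count E = 132 × 154 / 397 = 51.204.
Contribution = (O − E)²/E = (49 − 51.204)² / 51.204 = 0.09.

0.09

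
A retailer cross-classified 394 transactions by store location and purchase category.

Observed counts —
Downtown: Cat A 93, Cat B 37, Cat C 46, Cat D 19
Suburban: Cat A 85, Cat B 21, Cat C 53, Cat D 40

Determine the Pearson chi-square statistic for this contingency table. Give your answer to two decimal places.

Row totals: 195, 199. Column totals: 178, 58, 99, 59. Grand total N = 394.
Expected counts (row total × column total / N):
  Downtown, Cat A: 195×178/394 = 88.096
  Downtown, Cat B: 195×58/394 = 28.706
  Downtown, Cat C: 195×99/394 = 48.997
  Downtown, Cat D: 195×59/394 = 29.201
  Suburban, Cat A: 199×178/394 = 89.904
  Suburban, Cat B: 199×58/394 = 29.294
  Suburban, Cat C: 199×99/394 = 50.003
  Suburban, Cat D: 199×59/394 = 29.799
Contributions (O − E)²/E:
  (93 − 88.096)²/88.096 = 0.2730
  (37 − 28.706)²/28.706 = 2.3964
  (46 − 48.997)²/48.997 = 0.1833
  (19 − 29.201)²/29.201 = 3.5636
  (85 − 89.904)²/89.904 = 0.2675
  (21 − 29.294)²/29.294 = 2.3483
  (53 − 50.003)²/50.003 = 0.1796
  (40 − 29.799)²/29.799 = 3.4921
χ² = 0.2730 + 2.3964 + 0.1833 + 3.5636 + 0.2675 + 2.3483 + 0.1796 + 3.4921 = 12.70

12.70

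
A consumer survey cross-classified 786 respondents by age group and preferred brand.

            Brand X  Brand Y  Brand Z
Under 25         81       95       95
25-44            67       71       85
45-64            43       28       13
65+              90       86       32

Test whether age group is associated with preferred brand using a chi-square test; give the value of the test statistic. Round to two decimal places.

Row totals: 271, 223, 84, 208. Column totals: 281, 280, 225. Grand total N = 786.
Expected counts (row total × column total / N):
  Under 25, Brand X: 271×281/786 = 96.884
  Under 25, Brand Y: 271×280/786 = 96.539
  Under 25, Brand Z: 271×225/786 = 77.576
  25-44, Brand X: 223×281/786 = 79.724
  25-44, Brand Y: 223×280/786 = 79.440
  25-44, Brand Z: 223×225/786 = 63.836
  45-64, Brand X: 84×281/786 = 30.031
  45-64, Brand Y: 84×280/786 = 29.924
  45-64, Brand Z: 84×225/786 = 24.046
  65+, Brand X: 208×281/786 = 74.361
  65+, Brand Y: 208×280/786 = 74.097
  65+, Brand Z: 208×225/786 = 59.542
Contributions (O − E)²/E:
  (81 − 96.884)²/96.884 = 2.6042
  (95 − 96.539)²/96.539 = 0.0245
  (95 − 77.576)²/77.576 = 3.9135
  (67 − 79.724)²/79.724 = 2.0308
  (71 − 79.440)²/79.440 = 0.8967
  (85 − 63.836)²/63.836 = 7.0167
  (43 − 30.031)²/30.031 = 5.6007
  (28 − 29.924)²/29.924 = 0.1237
  (13 − 24.046)²/24.046 = 5.0742
  (90 − 74.361)²/74.361 = 3.2891
  (86 − 74.097)²/74.097 = 1.9121
  (32 − 59.542)²/59.542 = 12.7399
χ² = 2.6042 + 0.0245 + 3.9135 + 2.0308 + 0.8967 + 7.0167 + 5.6007 + 0.1237 + 5.0742 + 3.2891 + 1.9121 + 12.7399 = 45.23

45.23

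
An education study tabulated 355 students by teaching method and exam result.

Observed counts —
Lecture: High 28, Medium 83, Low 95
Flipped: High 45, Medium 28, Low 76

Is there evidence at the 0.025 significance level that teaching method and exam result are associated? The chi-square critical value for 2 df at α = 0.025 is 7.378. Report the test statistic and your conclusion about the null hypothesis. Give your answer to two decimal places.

24.81; reject H₀

Row totals: 206, 149. Column totals: 73, 111, 171. Grand total N = 355.
Expected counts (row total × column total / N):
  Lecture, High: 206×73/355 = 42.361
  Lecture, Medium: 206×111/355 = 64.411
  Lecture, Low: 206×171/355 = 99.228
  Flipped, High: 149×73/355 = 30.639
  Flipped, Medium: 149×111/355 = 46.589
  Flipped, Low: 149×171/355 = 71.772
Contributions (O − E)²/E:
  (28 − 42.361)²/42.361 = 4.8686
  (83 − 64.411)²/64.411 = 5.3648
  (95 − 99.228)²/99.228 = 0.1802
  (45 − 30.639)²/30.639 = 6.7312
  (28 − 46.589)²/46.589 = 7.4170
  (76 − 71.772)²/71.772 = 0.2491
χ² = 4.8686 + 5.3648 + 0.1802 + 6.7312 + 7.4170 + 0.2491 = 24.81
df = (2−1)(3−1) = 2. Since 24.81 > 7.378, reject the null hypothesis of independence at α = 0.025.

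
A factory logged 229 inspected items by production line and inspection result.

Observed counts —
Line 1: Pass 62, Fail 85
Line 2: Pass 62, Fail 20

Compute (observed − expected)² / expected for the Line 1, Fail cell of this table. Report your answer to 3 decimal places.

Row total (Line 1) = 147; column total (Fail) = 105; N = 229.
Expected count E = 147 × 105 / 229 = 67.4017.
Contribution = (O − E)²/E = (85 − 67.4017)² / 67.4017 = 4.595.

4.595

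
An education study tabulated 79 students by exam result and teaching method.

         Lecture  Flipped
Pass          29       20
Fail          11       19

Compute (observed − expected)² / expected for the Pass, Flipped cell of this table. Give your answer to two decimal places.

Row total (Pass) = 49; column total (Flipped) = 39; N = 79.
Expected count E = 49 × 39 / 79 = 24.190.
Contribution = (O − E)²/E = (20 − 24.190)² / 24.190 = 0.73.

0.73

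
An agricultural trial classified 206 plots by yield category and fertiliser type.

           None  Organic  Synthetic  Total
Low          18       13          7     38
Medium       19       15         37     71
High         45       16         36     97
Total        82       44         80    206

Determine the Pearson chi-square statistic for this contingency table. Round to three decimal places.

16.028

Grand total N = 206.
Expected counts (row total × column total / N):
  Low, None: 38×82/206 = 15.1262
  Low, Organic: 38×44/206 = 8.1165
  Low, Synthetic: 38×80/206 = 14.7573
  Medium, None: 71×82/206 = 28.2621
  Medium, Organic: 71×44/206 = 15.1650
  Medium, Synthetic: 71×80/206 = 27.5728
  High, None: 97×82/206 = 38.6117
  High, Organic: 97×44/206 = 20.7184
  High, Synthetic: 97×80/206 = 37.6699
Contributions (O − E)²/E:
  (18 − 15.1262)²/15.1262 = 0.5460
  (13 − 8.1165)²/8.1165 = 2.9383
  (7 − 14.7573)²/14.7573 = 4.0777
  (19 − 28.2621)²/28.2621 = 3.0354
  (15 − 15.1650)²/15.1650 = 0.0018
  (37 − 27.5728)²/27.5728 = 3.2232
  (45 − 38.6117)²/38.6117 = 1.0569
  (16 − 20.7184)²/20.7184 = 1.0746
  (36 − 37.6699)²/37.6699 = 0.0740
χ² = 0.5460 + 2.9383 + 4.0777 + 3.0354 + 0.0018 + 3.2232 + 1.0569 + 1.0746 + 0.0740 = 16.028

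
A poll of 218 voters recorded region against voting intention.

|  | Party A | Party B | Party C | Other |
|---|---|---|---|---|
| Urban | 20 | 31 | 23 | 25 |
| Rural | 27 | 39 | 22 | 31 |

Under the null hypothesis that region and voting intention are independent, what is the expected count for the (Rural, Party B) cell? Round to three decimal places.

Row total (Rural) = 119; column total (Party B) = 70; grand total N = 218.
Expected count = (row total × column total) / N = 119 × 70 / 218 = 38.211.

38.211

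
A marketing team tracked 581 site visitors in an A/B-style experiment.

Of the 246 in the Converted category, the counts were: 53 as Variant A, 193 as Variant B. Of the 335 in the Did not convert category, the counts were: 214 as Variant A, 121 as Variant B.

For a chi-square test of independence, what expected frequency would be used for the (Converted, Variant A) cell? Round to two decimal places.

Row total (Converted) = 246; column total (Variant A) = 267; grand total N = 581.
Expected count = (row total × column total) / N = 246 × 267 / 581 = 113.05.

113.05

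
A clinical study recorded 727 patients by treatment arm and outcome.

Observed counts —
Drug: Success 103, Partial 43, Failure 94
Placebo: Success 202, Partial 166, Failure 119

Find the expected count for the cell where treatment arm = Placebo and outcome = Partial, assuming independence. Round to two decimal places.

Row total (Placebo) = 487; column total (Partial) = 209; grand total N = 727.
Expected count = (row total × column total) / N = 487 × 209 / 727 = 140.00.

140.00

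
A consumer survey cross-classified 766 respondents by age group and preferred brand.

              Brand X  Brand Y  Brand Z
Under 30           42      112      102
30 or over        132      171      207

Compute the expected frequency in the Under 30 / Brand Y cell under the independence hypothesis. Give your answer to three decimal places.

Row total (Under 30) = 256; column total (Brand Y) = 283; grand total N = 766.
Expected count = (row total × column total) / N = 256 × 283 / 766 = 94.580.

94.580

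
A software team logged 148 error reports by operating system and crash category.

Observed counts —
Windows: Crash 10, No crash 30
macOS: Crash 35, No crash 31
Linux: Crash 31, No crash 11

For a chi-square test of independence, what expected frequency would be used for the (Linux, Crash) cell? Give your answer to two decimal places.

Row total (Linux) = 42; column total (Crash) = 76; grand total N = 148.
Expected count = (row total × column total) / N = 42 × 76 / 148 = 21.57.

21.57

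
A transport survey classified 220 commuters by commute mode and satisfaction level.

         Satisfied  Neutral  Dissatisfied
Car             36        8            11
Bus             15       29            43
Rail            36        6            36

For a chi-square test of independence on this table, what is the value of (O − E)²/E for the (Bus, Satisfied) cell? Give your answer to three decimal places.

10.944

Row total (Bus) = 87; column total (Satisfied) = 87; N = 220.
Expected count E = 87 × 87 / 220 = 34.4045.
Contribution = (O − E)²/E = (15 − 34.4045)² / 34.4045 = 10.944.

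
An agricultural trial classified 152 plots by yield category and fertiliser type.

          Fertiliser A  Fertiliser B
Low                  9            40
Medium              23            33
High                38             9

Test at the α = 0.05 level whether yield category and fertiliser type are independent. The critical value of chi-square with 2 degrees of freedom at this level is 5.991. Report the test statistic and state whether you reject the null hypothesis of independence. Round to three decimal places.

Row totals: 49, 56, 47. Column totals: 70, 82. Grand total N = 152.
Expected counts (row total × column total / N):
  Low, Fertiliser A: 49×70/152 = 22.5658
  Low, Fertiliser B: 49×82/152 = 26.4342
  Medium, Fertiliser A: 56×70/152 = 25.7895
  Medium, Fertiliser B: 56×82/152 = 30.2105
  High, Fertiliser A: 47×70/152 = 21.6447
  High, Fertiliser B: 47×82/152 = 25.3553
Contributions (O − E)²/E:
  (9 − 22.5658)²/22.5658 = 8.1553
  (40 − 26.4342)²/26.4342 = 6.9618
  (23 − 25.7895)²/25.7895 = 0.3017
  (33 − 30.2105)²/30.2105 = 0.2576
  (38 − 21.6447)²/21.6447 = 12.3585
  (9 − 25.3553)²/25.3553 = 10.5499
χ² = 8.1553 + 6.9618 + 0.3017 + 0.2576 + 12.3585 + 10.5499 = 38.585
df = (3−1)(2−1) = 2. Since 38.585 > 5.991, reject the null hypothesis of independence at α = 0.05.

38.585; reject H₀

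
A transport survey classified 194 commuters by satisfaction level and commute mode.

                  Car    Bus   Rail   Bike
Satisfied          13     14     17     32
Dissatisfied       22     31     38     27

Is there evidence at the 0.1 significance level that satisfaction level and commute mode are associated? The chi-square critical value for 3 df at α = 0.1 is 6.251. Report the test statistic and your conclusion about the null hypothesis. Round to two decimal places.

8.48; reject H₀

Row totals: 76, 118. Column totals: 35, 45, 55, 59. Grand total N = 194.
Expected counts (row total × column total / N):
  Satisfied, Car: 76×35/194 = 13.711
  Satisfied, Bus: 76×45/194 = 17.629
  Satisfied, Rail: 76×55/194 = 21.546
  Satisfied, Bike: 76×59/194 = 23.113
  Dissatisfied, Car: 118×35/194 = 21.289
  Dissatisfied, Bus: 118×45/194 = 27.371
  Dissatisfied, Rail: 118×55/194 = 33.454
  Dissatisfied, Bike: 118×59/194 = 35.887
Contributions (O − E)²/E:
  (13 − 13.711)²/13.711 = 0.0369
  (14 − 17.629)²/17.629 = 0.7470
  (17 − 21.546)²/21.546 = 0.9592
  (32 − 23.113)²/23.113 = 3.4171
  (22 − 21.289)²/21.289 = 0.0237
  (31 − 27.371)²/27.371 = 0.4812
  (38 − 33.454)²/33.454 = 0.6177
  (27 − 35.887)²/35.887 = 2.2008
χ² = 0.0369 + 0.7470 + 0.9592 + 3.4171 + 0.0237 + 0.4812 + 0.6177 + 2.2008 = 8.48
df = (2−1)(4−1) = 3. Since 8.48 > 6.251, reject the null hypothesis of independence at α = 0.1.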